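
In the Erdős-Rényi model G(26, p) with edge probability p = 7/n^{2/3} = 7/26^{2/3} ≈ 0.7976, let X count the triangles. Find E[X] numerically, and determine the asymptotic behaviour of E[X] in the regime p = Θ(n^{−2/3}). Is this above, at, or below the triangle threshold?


Number of potential triangles: C(26, 3) = 2600.
Each occurs with probability p³ ≈ (0.7976)³ ≈ 5.073964e-01.
By linearity: E[X] = C(26, 3)·p³ ≈ 2600 · 5.073964e-01 ≈ 1319.2308.
Since α = 2/3 < 1, p = c/n^{2/3} ≫ 1/n is above the triangle threshold p ~ 1/n. Asymptotically E[X] ~ (c³/6)·n^{3(1−α)} = (7³/6)·n^{1} → ∞; triangles are abundant w.h.p.

E[X] ≈ 1319.2308; in regime p = Θ(1/n^{2/3}) E[X] diverges (above the triangle threshold p ~ 1/n).


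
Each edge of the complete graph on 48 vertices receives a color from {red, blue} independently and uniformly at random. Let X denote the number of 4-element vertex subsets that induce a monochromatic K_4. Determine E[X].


Let X = Σ_S X_S over the C(48, 4) = 194580 subsets S of size 4, where X_S = 1 if the K_4 on S is monochromatic.
For a fixed S, the K_4 on S has C(4, 2) = 6 edges. P[all 6 edges red] = (1/2)^6, and likewise for blue, so P[monochromatic] = 2·(1/2)^6 = 2^{1 − 6} = 1/32.
By linearity of expectation: E[X] = C(48, 4) · 2^{1 − 6} = 194580 · 1/32 = 48645/8.
Numerically: E[X] ≈ 6080.625.

E[X] = C(48,4)·2^(1−C(4,2)) = 48645/8 ≈ 6080.625.


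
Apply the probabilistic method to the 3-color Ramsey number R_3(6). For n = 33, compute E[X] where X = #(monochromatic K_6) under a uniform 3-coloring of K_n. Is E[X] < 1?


E[X] = C(33, 6) · 3^{1 − 15} = 1107568 · 3^{−14} = 1107568/4782969.
As a reduced fraction: E[X] = 1107568/4782969 ≈ 0.23156.
Is E[X] < 1? YES.
Since E[X] < 1, there exists a 3-coloring of K_{33} with no monochromatic K_6; hence R_3(6) > 33.

E[X] = 1107568/4782969 ≈ 0.23156; E[X] < 1, so R_3(6) > 33.


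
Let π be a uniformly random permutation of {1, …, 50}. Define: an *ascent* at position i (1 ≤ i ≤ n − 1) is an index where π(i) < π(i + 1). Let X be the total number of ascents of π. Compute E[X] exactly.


Write X = Σ X_I over i = 1, …, 49, with X_I the indicator of one ascent.
There are 49 indicators.
For each fixed i, the pair (π(i), π(i+1)) is a uniformly random ordered pair of distinct values from {1, …, 50}; by symmetry P[π(i) < π(i+1)] = 1/2.
By linearity: E[X] = 49 · (1/2) = (50 − 1) · (1/2) = 49/2 ≈ 24.500000.

E[X] = 49/2 = 24.500000.


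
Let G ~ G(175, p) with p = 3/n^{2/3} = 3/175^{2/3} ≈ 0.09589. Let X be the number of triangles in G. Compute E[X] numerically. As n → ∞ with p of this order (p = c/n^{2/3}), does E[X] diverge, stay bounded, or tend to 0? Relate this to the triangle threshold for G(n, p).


Number of potential triangles: C(175, 3) = 877975.
Each occurs with probability p³ ≈ (0.09589)³ ≈ 8.816327e-04.
By linearity: E[X] = C(175, 3)·p³ ≈ 877975 · 8.816327e-04 ≈ 774.0514.
Since α = 2/3 < 1, p = c/n^{2/3} ≫ 1/n is above the triangle threshold p ~ 1/n. Asymptotically E[X] ~ (c³/6)·n^{3(1−α)} = (3³/6)·n^{1} → ∞; triangles are abundant w.h.p.

E[X] ≈ 774.0514; in regime p = Θ(1/n^{2/3}) E[X] diverges (above the triangle threshold p ~ 1/n).


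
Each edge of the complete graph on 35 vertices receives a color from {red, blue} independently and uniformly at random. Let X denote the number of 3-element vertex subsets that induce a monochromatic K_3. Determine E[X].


Let X = Σ_S X_S over the C(35, 3) = 6545 subsets S of size 3, where X_S = 1 if the K_3 on S is monochromatic.
For a fixed S, the K_3 on S has C(3, 2) = 3 edges. P[all 3 edges red] = (1/2)^3, and likewise for blue, so P[monochromatic] = 2·(1/2)^3 = 2^{1 − 3} = 1/4.
By linearity: E[X] = C(35, 3) · 2^{1 − 3} = 6545 · 1/4 = 6545/4.
Numerically: E[X] ≈ 1636.250000.

E[X] = C(35,3)·2^(1−C(3,2)) = 6545/4 ≈ 1636.250000.


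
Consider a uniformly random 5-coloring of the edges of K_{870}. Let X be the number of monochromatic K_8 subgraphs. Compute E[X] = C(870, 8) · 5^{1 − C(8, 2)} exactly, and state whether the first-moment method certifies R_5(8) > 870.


E[X] = C(870, 8) · 5^{1 − 28} = 7881626782940464620 · 5^{−27} = 7881626782940464620/7450580596923828125.
As a reduced fraction: E[X] = 1576325356588092924/1490116119384765625 ≈ 1.057854.
Is E[X] < 1? NO.
Since E[X] ≥ 1, the first-moment bound is inconclusive at n = 870; it does NOT by itself certify R_5(8) > 870.

E[X] = 1576325356588092924/1490116119384765625 ≈ 1.057854; E[X] ≥ 1; first-moment method inconclusive here.


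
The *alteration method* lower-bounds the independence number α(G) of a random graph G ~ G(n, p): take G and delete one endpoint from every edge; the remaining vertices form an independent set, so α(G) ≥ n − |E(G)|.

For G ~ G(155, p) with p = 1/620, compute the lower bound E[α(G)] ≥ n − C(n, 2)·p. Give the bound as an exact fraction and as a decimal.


E[|E(G)|] = C(155, 2)·p = 11935 · (1/620) = 77/4.
E[α(G)] ≥ n − E[|E(G)|] = 155 − 77/4 = 543/4.
Numerically: ≈ 135.750000.
(This is only a lower bound; the true E[α(G)] may be larger.)

E[α(G)] ≥ 543/4 ≈ 135.750000.


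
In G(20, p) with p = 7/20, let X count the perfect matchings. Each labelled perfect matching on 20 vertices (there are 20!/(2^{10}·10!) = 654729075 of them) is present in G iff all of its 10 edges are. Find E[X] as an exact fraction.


K_20 has 20!/(2^{10}·10!) = 654729075 labelled perfect matchings.
For each such perfect matching H, let X_H = 1 if all 10 edges of H are present in G. Then P[X_H = 1] = p^{10} = (7/20)^{10} = 282475249/10240000000000.
By linearity of expectation: E[X] = Σ_H E[X_H] = 654729075 · p^{10} = 654729075 · 282475249/10240000000000 = 7397790339526587/409600000000.
Numerically: E[X] ≈ 1.806e+04.

E[X] = 654729075 · (7/20)^{10} = 7397790339526587/409600000000 ≈ 1.806e+04.


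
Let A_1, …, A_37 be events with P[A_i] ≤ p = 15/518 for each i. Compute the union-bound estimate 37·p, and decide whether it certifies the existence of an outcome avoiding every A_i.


Union bound: P[∪_{i=1}^{37} A_i] ≤ Σ_i P[A_i] ≤ 37·p = 37·(15/518) = 15/14.
Numerically: 15/14 ≈ 1.0714.
Is 15/14 < 1? NO.
Since the bound 15/14 is ≥ 1, the union bound is uninformative here; it does NOT by itself certify existence.

37·p = 15/14 ≈ 1.0714; existence NOT certified by the union bound.


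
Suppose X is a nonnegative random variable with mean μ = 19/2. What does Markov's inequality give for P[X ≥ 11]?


μ = E[X] = 19/2, a = 11.
Markov: P[X ≥ 11] ≤ μ/a = (19/2)/11 = 19/22.
Numerically: ≈ 0.8636.
(Since a = 11 > μ = 9.5000, the bound 19/22 is < 1 and informative.)

P[X ≥ 11] ≤ 19/22 ≈ 0.8636.


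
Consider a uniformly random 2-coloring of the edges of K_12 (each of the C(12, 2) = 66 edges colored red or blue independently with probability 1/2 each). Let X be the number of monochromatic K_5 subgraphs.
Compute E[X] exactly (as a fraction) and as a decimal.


Let X = Σ_S X_S over the C(12, 5) = 792 subsets S of size 5, where X_S = 1 if the K_5 on S is monochromatic.
For a fixed S, the K_5 on S has C(5, 2) = 10 edges. P[all 10 edges red] = (1/2)^10, and likewise for blue, so P[monochromatic] = 2·(1/2)^10 = 2^{1 − 10} = 1/512.
Summing: E[X] = C(12, 5) · 2^{1 − 10} = 792 · 1/512 = 99/64.
Numerically: E[X] ≈ 1.54688.

E[X] = C(12,5)·2^(1−C(5,2)) = 99/64 ≈ 1.54688.


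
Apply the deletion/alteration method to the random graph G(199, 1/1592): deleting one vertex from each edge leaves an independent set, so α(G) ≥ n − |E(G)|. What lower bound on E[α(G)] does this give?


E[|E(G)|] = C(199, 2)·p = 19701 · (1/1592) = 99/8.
E[α(G)] ≥ n − E[|E(G)|] = 199 − 99/8 = 1493/8.
Numerically: ≈ 186.625000.
(This is only a lower bound; the true E[α(G)] may be larger.)

E[α(G)] ≥ 1493/8 ≈ 186.625000.


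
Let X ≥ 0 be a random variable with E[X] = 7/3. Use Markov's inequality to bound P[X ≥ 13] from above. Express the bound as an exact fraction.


μ = E[X] = 7/3, a = 13.
Markov: P[X ≥ 13] ≤ μ/a = (7/3)/13 = 7/39.
Numerically: ≈ 0.17949.
(Since a = 13 > μ = 2.33333, the bound 7/39 is < 1 and informative.)

P[X ≥ 13] ≤ 7/39 ≈ 0.17949.


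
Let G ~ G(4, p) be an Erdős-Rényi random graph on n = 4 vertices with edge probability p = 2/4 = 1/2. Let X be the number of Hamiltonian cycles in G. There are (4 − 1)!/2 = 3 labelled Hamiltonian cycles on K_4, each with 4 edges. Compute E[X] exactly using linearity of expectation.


K_4 has (4 − 1)!/2 = 3 labelled Hamiltonian cycles.
For each such Hamiltonian cycle H, let X_H = 1 if all 4 edges of H are present in G. Then P[X_H = 1] = p^{4} = (1/2)^{4} = 1/16.
By linearity of expectation: E[X] = Σ_H E[X_H] = 3 · p^{4} = 3 · 1/16 = 3/16.
Numerically: E[X] ≈ 0.1875.

E[X] = 3 · (1/2)^{4} = 3/16 ≈ 0.1875.


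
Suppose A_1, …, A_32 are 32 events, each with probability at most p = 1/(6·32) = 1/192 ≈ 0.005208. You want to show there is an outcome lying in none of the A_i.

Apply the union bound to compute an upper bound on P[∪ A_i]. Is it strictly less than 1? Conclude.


Union bound: P[∪_{i=1}^{32} A_i] ≤ Σ_i P[A_i] ≤ 32·p = 32·(1/192) = 1/6.
Numerically: 1/6 ≈ 0.166667.
Is 1/6 < 1? YES.
Since P[∪ A_i] ≤ 1/6 < 1, the complement has P[∩ A_i^c] ≥ 1 − 1/6 = 5/6 > 0, so some outcome avoids every A_i.

32·p = 1/6 ≈ 0.166667; existence CERTIFIED by the union bound.


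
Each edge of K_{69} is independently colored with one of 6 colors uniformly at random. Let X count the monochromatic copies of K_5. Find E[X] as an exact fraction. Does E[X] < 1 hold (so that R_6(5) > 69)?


E[X] = C(69, 5) · 6^{1 − 10} = 11238513 · 6^{−9} = 11238513/10077696.
As a reduced fraction: E[X] = 3746171/3359232 ≈ 1.115.
Is E[X] < 1? NO.
Since E[X] ≥ 1, the first-moment bound is inconclusive at n = 69; it does NOT by itself certify R_6(5) > 69.

E[X] = 3746171/3359232 ≈ 1.115; E[X] ≥ 1; first-moment method inconclusive here.


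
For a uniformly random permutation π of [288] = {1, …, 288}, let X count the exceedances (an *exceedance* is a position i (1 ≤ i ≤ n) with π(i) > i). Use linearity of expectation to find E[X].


Write X = Σ_{i=1}^{288} X_i, where X_i = 1_{π(i) > i}.
For each fixed i, π(i) is uniform over {1, …, 288} (marginal of a uniform permutation), so P[π(i) > i] = (n − i)/n. Summing: Σ_{i=1}^{288} (n − i)/n = (0 + 1 + … + 287)/288 = 288(288 − 1)/(2·288) = (288 − 1)/2.
Hence E[X] = Σ_{i=1}^{288} (288 − i)/288 = 287/2 ≈ 143.500000.

E[X] = 287/2 = 143.500000.


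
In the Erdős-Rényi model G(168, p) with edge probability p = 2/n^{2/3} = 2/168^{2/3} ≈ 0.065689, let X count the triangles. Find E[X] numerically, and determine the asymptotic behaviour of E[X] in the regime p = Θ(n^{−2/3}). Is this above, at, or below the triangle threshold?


Number of potential triangles: C(168, 3) = 776216.
Each occurs with probability p³ ≈ (0.065689)³ ≈ 2.8344671e-04.
By linearity: E[X] = C(168, 3)·p³ ≈ 776216 · 2.8344671e-04 ≈ 220.01587.
Since α = 2/3 < 1, p = c/n^{2/3} ≫ 1/n is above the triangle threshold p ~ 1/n. Asymptotically E[X] ~ (c³/6)·n^{3(1−α)} = (2³/6)·n^{1} → ∞; triangles are abundant w.h.p.

E[X] ≈ 220.01587; in regime p = Θ(1/n^{2/3}) E[X] diverges (above the triangle threshold p ~ 1/n).


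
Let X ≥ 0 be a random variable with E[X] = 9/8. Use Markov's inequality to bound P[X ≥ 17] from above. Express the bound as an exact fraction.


μ = E[X] = 9/8, a = 17.
Markov: P[X ≥ 17] ≤ μ/a = (9/8)/17 = 9/136.
Numerically: ≈ 0.0662.
(Since a = 17 > μ = 1.1250, the bound 9/136 is < 1 and informative.)

P[X ≥ 17] ≤ 9/136 ≈ 0.0662.


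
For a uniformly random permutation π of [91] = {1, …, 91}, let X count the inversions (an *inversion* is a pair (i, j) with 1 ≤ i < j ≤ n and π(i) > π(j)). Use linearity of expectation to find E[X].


Write X = Σ X_I over the C(91, 2) = 4095 pairs i < j, with X_I the indicator of one inversion.
There are 4095 indicators.
For each fixed pair i < j, the values π(i) and π(j) are two distinct elements of {1, …, 91} in uniformly random order; by symmetry P[π(i) > π(j)] = 1/2.
By linearity: E[X] = 4095 · (1/2) = C(91, 2) · (1/2) = 4095/2 = 4095/2 ≈ 2047.50000.

E[X] = 4095/2 = 2047.50000.


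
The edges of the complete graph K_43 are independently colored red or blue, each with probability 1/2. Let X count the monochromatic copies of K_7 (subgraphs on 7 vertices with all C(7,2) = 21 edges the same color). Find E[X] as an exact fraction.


Let X = Σ_S X_S over the C(43, 7) = 32224114 subsets S of size 7, where X_S = 1 if the K_7 on S is monochromatic.
For a fixed S, the K_7 on S has C(7, 2) = 21 edges. P[all 21 edges red] = (1/2)^21, and likewise for blue, so P[monochromatic] = 2·(1/2)^21 = 2^{1 − 21} = 1/1048576.
By linearity of expectation: E[X] = C(43, 7) · 2^{1 − 21} = 32224114 · 1/1048576 = 16112057/524288.
Numerically: E[X] ≈ 30.7313.

E[X] = C(43,7)·2^(1−C(7,2)) = 16112057/524288 ≈ 30.7313.


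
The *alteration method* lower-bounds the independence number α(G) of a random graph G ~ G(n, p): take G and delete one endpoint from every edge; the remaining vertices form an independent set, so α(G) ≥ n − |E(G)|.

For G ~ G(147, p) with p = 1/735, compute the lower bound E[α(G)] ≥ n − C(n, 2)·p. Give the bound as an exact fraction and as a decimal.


E[|E(G)|] = C(147, 2)·p = 10731 · (1/735) = 73/5.
E[α(G)] ≥ n − E[|E(G)|] = 147 − 73/5 = 662/5.
Numerically: ≈ 132.4000.
(This is only a lower bound; the true E[α(G)] may be larger.)

E[α(G)] ≥ 662/5 ≈ 132.4000.


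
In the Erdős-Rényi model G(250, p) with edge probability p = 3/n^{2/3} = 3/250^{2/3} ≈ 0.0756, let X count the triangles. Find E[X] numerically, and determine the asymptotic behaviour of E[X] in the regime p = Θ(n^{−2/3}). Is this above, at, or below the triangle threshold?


Number of potential triangles: C(250, 3) = 2573000.
Each occurs with probability p³ ≈ (0.0756)³ ≈ 4.32000e-04.
By linearity: E[X] = C(250, 3)·p³ ≈ 2573000 · 4.32000e-04 ≈ 1111.536.
Since α = 2/3 < 1, p = c/n^{2/3} ≫ 1/n is above the triangle threshold p ~ 1/n. Asymptotically E[X] ~ (c³/6)·n^{3(1−α)} = (3³/6)·n^{1} → ∞; triangles are abundant w.h.p.

E[X] ≈ 1111.536; in regime p = Θ(1/n^{2/3}) E[X] diverges (above the triangle threshold p ~ 1/n).


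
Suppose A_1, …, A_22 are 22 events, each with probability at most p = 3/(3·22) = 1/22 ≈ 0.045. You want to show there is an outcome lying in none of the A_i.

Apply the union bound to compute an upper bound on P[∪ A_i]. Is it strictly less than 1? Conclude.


Union bound: P[∪_{i=1}^{22} A_i] ≤ Σ_i P[A_i] ≤ 22·p = 22·(1/22) = 1.
Numerically: 1 ≈ 1.000.
Is 1 < 1? NO.
Since the bound 1 is ≥ 1, the union bound is uninformative here; it does NOT by itself certify existence.

22·p = 1 ≈ 1.000; existence NOT certified by the union bound.


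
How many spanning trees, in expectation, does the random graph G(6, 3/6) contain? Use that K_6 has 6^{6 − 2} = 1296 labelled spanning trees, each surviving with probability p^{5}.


K_6 has 6^{6 − 2} = 1296 labelled spanning trees.
For each such spanning tree H, let X_H = 1 if all 5 edges of H are present in G. Then P[X_H = 1] = p^{5} = (1/2)^{5} = 1/32.
By linearity of expectation: E[X] = Σ_H E[X_H] = 1296 · p^{5} = 1296 · 1/32 = 81/2.
Numerically: E[X] ≈ 40.5.

E[X] = 1296 · (1/2)^{5} = 81/2 ≈ 40.5.


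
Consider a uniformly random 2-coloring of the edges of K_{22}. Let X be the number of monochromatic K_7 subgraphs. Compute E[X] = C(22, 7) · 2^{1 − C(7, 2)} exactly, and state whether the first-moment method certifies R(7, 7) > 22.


E[X] = C(22, 7) · 2^{1 − 21} = 170544 · 2^{−20} = 170544/1048576.
As a reduced fraction: E[X] = 10659/65536 ≈ 0.163.
Is E[X] < 1? YES.
Since E[X] < 1, there exists a 2-coloring of K_{22} with no monochromatic K_7; hence R(7, 7) > 22.

E[X] = 10659/65536 ≈ 0.163; E[X] < 1, so R(7, 7) > 22.


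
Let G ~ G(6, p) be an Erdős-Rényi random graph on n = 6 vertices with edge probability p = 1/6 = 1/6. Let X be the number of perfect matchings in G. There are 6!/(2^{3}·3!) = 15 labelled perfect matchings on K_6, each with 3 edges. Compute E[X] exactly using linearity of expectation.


K_6 has 6!/(2^{3}·3!) = 15 labelled perfect matchings.
For each such perfect matching H, let X_H = 1 if all 3 edges of H are present in G. Then P[X_H = 1] = p^{3} = (1/6)^{3} = 1/216.
Summing the indicators: E[X] = Σ_H E[X_H] = 15 · p^{3} = 15 · 1/216 = 5/72.
Numerically: E[X] ≈ 0.069444.

E[X] = 15 · (1/6)^{3} = 5/72 ≈ 0.069444.


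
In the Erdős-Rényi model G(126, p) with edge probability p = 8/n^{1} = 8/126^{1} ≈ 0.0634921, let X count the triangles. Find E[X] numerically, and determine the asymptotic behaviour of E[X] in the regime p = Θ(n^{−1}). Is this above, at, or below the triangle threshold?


Number of potential triangles: C(126, 3) = 325500.
Each occurs with probability p³ ≈ (0.0634921)³ ≈ 2.55951881e-04.
By linearity: E[X] = C(126, 3)·p³ ≈ 325500 · 2.55951881e-04 ≈ 83.312337.
Here α = 1, so p = 8/n is exactly at the triangle threshold p ~ 1/n. Asymptotically E[X] → c³/6 = 8³/6 = 256/3 ≈ 85.333333, a bounded constant. In this regime the triangle count is asymptotically Poisson(c³/6).

E[X] ≈ 83.312337; in regime p = Θ(1/n^{1}) E[X] stays bounded (at the triangle threshold p ~ 1/n).


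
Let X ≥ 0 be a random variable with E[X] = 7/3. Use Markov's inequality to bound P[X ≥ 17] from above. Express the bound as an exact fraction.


μ = E[X] = 7/3, a = 17.
Markov: P[X ≥ 17] ≤ μ/a = (7/3)/17 = 7/51.
Numerically: ≈ 0.137255.
(Since a = 17 > μ = 2.333333, the bound 7/51 is < 1 and informative.)

P[X ≥ 17] ≤ 7/51 ≈ 0.137255.


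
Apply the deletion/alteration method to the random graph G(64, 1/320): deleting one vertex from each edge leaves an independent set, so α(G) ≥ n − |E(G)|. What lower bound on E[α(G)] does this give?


E[|E(G)|] = C(64, 2)·p = 2016 · (1/320) = 63/10.
E[α(G)] ≥ n − E[|E(G)|] = 64 − 63/10 = 577/10.
Numerically: ≈ 57.700.
(This is only a lower bound; the true E[α(G)] may be larger.)

E[α(G)] ≥ 577/10 ≈ 57.700.


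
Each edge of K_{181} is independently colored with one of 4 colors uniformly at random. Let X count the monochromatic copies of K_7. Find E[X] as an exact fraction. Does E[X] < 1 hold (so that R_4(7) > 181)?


E[X] = C(181, 7) · 4^{1 − 21} = 1122839183400 · 4^{−20} = 1122839183400/1099511627776.
As a reduced fraction: E[X] = 140354897925/137438953472 ≈ 1.021.
Is E[X] < 1? NO.
Since E[X] ≥ 1, the first-moment bound is inconclusive at n = 181; it does NOT by itself certify R_4(7) > 181.

E[X] = 140354897925/137438953472 ≈ 1.021; E[X] ≥ 1; first-moment method inconclusive here.


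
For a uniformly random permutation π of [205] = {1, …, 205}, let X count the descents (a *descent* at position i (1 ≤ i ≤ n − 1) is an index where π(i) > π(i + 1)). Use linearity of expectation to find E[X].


Write X = Σ X_I over i = 1, …, 204, with X_I the indicator of one descent.
There are 204 indicators.
For each fixed i, the pair (π(i), π(i+1)) is a uniformly random ordered pair of distinct values from {1, …, 205}; by symmetry P[π(i) > π(i+1)] = 1/2.
By linearity: E[X] = 204 · (1/2) = (205 − 1) · (1/2) = 102 ≈ 102.000.

E[X] = 102 = 102.000.


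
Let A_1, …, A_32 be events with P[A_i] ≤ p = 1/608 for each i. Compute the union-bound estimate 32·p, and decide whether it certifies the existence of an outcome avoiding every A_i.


Union bound: P[∪_{i=1}^{32} A_i] ≤ Σ_i P[A_i] ≤ 32·p = 32·(1/608) = 1/19.
Numerically: 1/19 ≈ 0.05263.
Is 1/19 < 1? YES.
Since P[∪ A_i] ≤ 1/19 < 1, the complement has P[∩ A_i^c] ≥ 1 − 1/19 = 18/19 > 0, so some outcome avoids every A_i.

32·p = 1/19 ≈ 0.05263; existence CERTIFIED by the union bound.


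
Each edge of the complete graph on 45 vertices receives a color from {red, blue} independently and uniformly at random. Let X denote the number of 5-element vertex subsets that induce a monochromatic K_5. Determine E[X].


Let X = Σ_S X_S over the C(45, 5) = 1221759 subsets S of size 5, where X_S = 1 if the K_5 on S is monochromatic.
For a fixed S, the K_5 on S has C(5, 2) = 10 edges. P[all 10 edges red] = (1/2)^10, and likewise for blue, so P[monochromatic] = 2·(1/2)^10 = 2^{1 − 10} = 1/512.
By linearity: E[X] = C(45, 5) · 2^{1 − 10} = 1221759 · 1/512 = 1221759/512.
Numerically: E[X] ≈ 2386.248.

E[X] = C(45,5)·2^(1−C(5,2)) = 1221759/512 ≈ 2386.248.


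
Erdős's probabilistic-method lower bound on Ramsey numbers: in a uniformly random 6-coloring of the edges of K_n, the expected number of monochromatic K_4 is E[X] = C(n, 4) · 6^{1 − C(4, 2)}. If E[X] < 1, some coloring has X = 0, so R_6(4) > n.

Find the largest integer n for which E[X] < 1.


We need C(n, 4) · 6^{1 − 6} < 1, i.e. C(n, 4) < 6^{6 − 1} = 7776.
Check values of n near the boundary:
  n = 21: C(21, 4) = 5985; 5985 < 7776? YES
  n = 22: C(22, 4) = 7315; 7315 < 7776? YES
  n = 23: C(23, 4) = 8855; 8855 < 7776? NO
The largest n with C(n, 4) < 7776 is n = 22 (where E[X] = 7315/7776 ≈ 0.940715). Hence R_6(4) > 22, i.e. R_6(4) ≥ 23.

Largest n = 22; hence R_6(4) > 22.


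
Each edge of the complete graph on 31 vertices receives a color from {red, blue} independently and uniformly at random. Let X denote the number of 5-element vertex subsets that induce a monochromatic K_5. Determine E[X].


Let X = Σ_S X_S over the C(31, 5) = 169911 subsets S of size 5, where X_S = 1 if the K_5 on S is monochromatic.
For a fixed S, the K_5 on S has C(5, 2) = 10 edges. P[all 10 edges red] = (1/2)^10, and likewise for blue, so P[monochromatic] = 2·(1/2)^10 = 2^{1 − 10} = 1/512.
Summing: E[X] = C(31, 5) · 2^{1 − 10} = 169911 · 1/512 = 169911/512.
Numerically: E[X] ≈ 331.857422.

E[X] = C(31,5)·2^(1−C(5,2)) = 169911/512 ≈ 331.857422.


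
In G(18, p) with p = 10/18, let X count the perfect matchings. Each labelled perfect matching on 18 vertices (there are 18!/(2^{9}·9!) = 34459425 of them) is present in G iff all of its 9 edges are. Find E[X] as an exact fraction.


K_18 has 18!/(2^{9}·9!) = 34459425 labelled perfect matchings.
For each such perfect matching H, let X_H = 1 if all 9 edges of H are present in G. Then P[X_H = 1] = p^{9} = (5/9)^{9} = 1953125/387420489.
Summing the indicators: E[X] = Σ_H E[X_H] = 34459425 · p^{9} = 34459425 · 1953125/387420489 = 830908203125/4782969.
Numerically: E[X] ≈ 1.7372e+05.

E[X] = 34459425 · (5/9)^{9} = 830908203125/4782969 ≈ 1.7372e+05.


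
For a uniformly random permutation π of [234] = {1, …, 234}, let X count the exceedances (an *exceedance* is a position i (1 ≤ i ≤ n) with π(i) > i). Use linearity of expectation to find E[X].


Write X = Σ_{i=1}^{234} X_i, where X_i = 1_{π(i) > i}.
For each fixed i, π(i) is uniform over {1, …, 234} (marginal of a uniform permutation), so P[π(i) > i] = (n − i)/n. Summing: Σ_{i=1}^{234} (n − i)/n = (0 + 1 + … + 233)/234 = 234(234 − 1)/(2·234) = (234 − 1)/2.
Hence E[X] = Σ_{i=1}^{234} (234 − i)/234 = 233/2 ≈ 116.50000.

E[X] = 233/2 = 116.50000.


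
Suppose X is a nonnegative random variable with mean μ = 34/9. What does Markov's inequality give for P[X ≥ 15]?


μ = E[X] = 34/9, a = 15.
Markov: P[X ≥ 15] ≤ μ/a = (34/9)/15 = 34/135.
Numerically: ≈ 0.25185.
(Since a = 15 > μ = 3.77778, the bound 34/135 is < 1 and informative.)

P[X ≥ 15] ≤ 34/135 ≈ 0.25185.


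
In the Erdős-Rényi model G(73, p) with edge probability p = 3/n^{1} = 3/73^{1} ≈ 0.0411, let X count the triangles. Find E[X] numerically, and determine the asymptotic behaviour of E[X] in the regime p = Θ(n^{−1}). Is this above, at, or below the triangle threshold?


Number of potential triangles: C(73, 3) = 62196.
Each occurs with probability p³ ≈ (0.0411)³ ≈ 6.94057e-05.
By linearity: E[X] = C(73, 3)·p³ ≈ 62196 · 6.94057e-05 ≈ 4.317.
Here α = 1, so p = 3/n is exactly at the triangle threshold p ~ 1/n. Asymptotically E[X] → c³/6 = 3³/6 = 9/2 ≈ 4.500, a bounded constant. In this regime the triangle count is asymptotically Poisson(c³/6).

E[X] ≈ 4.317; in regime p = Θ(1/n^{1}) E[X] stays bounded (at the triangle threshold p ~ 1/n).


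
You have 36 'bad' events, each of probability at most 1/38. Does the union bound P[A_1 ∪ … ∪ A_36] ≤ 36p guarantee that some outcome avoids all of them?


Union bound: P[∪_{i=1}^{36} A_i] ≤ Σ_i P[A_i] ≤ 36·p = 36·(1/38) = 18/19.
Numerically: 18/19 ≈ 0.947.
Is 18/19 < 1? YES.
Since P[∪ A_i] ≤ 18/19 < 1, the complement has P[∩ A_i^c] ≥ 1 − 18/19 = 1/19 > 0, so some outcome avoids every A_i.

36·p = 18/19 ≈ 0.947; existence CERTIFIED by the union bound.


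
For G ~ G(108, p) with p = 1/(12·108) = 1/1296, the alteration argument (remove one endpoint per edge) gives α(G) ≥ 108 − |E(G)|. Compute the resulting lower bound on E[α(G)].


E[|E(G)|] = C(108, 2)·p = 5778 · (1/1296) = 107/24.
E[α(G)] ≥ n − E[|E(G)|] = 108 − 107/24 = 2485/24.
Numerically: ≈ 103.54167.
(This is only a lower bound; the true E[α(G)] may be larger.)

E[α(G)] ≥ 2485/24 ≈ 103.54167.


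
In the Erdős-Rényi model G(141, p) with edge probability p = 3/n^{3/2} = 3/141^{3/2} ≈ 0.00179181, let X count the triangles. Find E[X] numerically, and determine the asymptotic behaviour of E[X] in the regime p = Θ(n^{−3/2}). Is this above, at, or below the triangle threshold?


Number of potential triangles: C(141, 3) = 457310.
Each occurs with probability p³ ≈ (0.00179181)³ ≈ 5.75277989e-09.
By linearity: E[X] = C(141, 3)·p³ ≈ 457310 · 5.75277989e-09 ≈ 0.002631.
Since α = 3/2 > 1, p = c/n^{3/2} = o(1/n) is below the triangle threshold p ~ 1/n. Asymptotically E[X] ~ (c³/6)·n^{3(1−α)} = (3³/6)·n^{-1.5} → 0, so by Markov's inequality G has no triangles w.h.p.

E[X] ≈ 0.002631; in regime p = Θ(1/n^{3/2}) E[X] tends to 0 (below the triangle threshold p ~ 1/n).


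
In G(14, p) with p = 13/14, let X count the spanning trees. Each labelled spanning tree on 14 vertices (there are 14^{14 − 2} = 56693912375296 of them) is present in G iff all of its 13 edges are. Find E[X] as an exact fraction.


K_14 has 14^{14 − 2} = 56693912375296 labelled spanning trees.
For each such spanning tree H, let X_H = 1 if all 13 edges of H are present in G. Then P[X_H = 1] = p^{13} = (13/14)^{13} = 302875106592253/793714773254144.
By linearity: E[X] = Σ_H E[X_H] = 56693912375296 · p^{13} = 56693912375296 · 302875106592253/793714773254144 = 302875106592253/14.
Numerically: E[X] ≈ 2.16e+13.

E[X] = 56693912375296 · (13/14)^{13} = 302875106592253/14 ≈ 2.16e+13.


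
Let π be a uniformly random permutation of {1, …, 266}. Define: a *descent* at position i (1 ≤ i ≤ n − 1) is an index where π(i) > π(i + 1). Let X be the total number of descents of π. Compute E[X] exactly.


Write X = Σ X_I over i = 1, …, 265, with X_I the indicator of one descent.
There are 265 indicators.
For each fixed i, the pair (π(i), π(i+1)) is a uniformly random ordered pair of distinct values from {1, …, 266}; by symmetry P[π(i) > π(i+1)] = 1/2.
By linearity: E[X] = 265 · (1/2) = (266 − 1) · (1/2) = 265/2 ≈ 132.5000.

E[X] = 265/2 = 132.5000.


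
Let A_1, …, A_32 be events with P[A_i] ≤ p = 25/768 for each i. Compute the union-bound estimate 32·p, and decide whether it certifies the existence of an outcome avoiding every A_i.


Union bound: P[∪_{i=1}^{32} A_i] ≤ Σ_i P[A_i] ≤ 32·p = 32·(25/768) = 25/24.
Numerically: 25/24 ≈ 1.042.
Is 25/24 < 1? NO.
Since the bound 25/24 is ≥ 1, the union bound is uninformative here; it does NOT by itself certify existence.

32·p = 25/24 ≈ 1.042; existence NOT certified by the union bound.


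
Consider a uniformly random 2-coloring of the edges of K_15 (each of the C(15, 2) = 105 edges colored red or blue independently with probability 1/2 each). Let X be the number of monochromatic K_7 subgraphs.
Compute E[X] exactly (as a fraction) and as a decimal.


Let X = Σ_S X_S over the C(15, 7) = 6435 subsets S of size 7, where X_S = 1 if the K_7 on S is monochromatic.
For a fixed S, the K_7 on S has C(7, 2) = 21 edges. P[all 21 edges red] = (1/2)^21, and likewise for blue, so P[monochromatic] = 2·(1/2)^21 = 2^{1 − 21} = 1/1048576.
By linearity: E[X] = C(15, 7) · 2^{1 − 21} = 6435 · 1/1048576 = 6435/1048576.
Numerically: E[X] ≈ 0.0061.

E[X] = C(15,7)·2^(1−C(7,2)) = 6435/1048576 ≈ 0.0061.


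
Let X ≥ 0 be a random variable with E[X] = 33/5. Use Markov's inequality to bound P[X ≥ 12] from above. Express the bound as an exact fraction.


μ = E[X] = 33/5, a = 12.
Markov: P[X ≥ 12] ≤ μ/a = (33/5)/12 = 11/20.
Numerically: ≈ 0.550000.
(Since a = 12 > μ = 6.600000, the bound 11/20 is < 1 and informative.)

P[X ≥ 12] ≤ 11/20 ≈ 0.550000.


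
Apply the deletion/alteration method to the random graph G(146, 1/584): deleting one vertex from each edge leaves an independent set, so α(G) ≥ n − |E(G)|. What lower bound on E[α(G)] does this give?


E[|E(G)|] = C(146, 2)·p = 10585 · (1/584) = 145/8.
E[α(G)] ≥ n − E[|E(G)|] = 146 − 145/8 = 1023/8.
Numerically: ≈ 127.875.
(This is only a lower bound; the true E[α(G)] may be larger.)

E[α(G)] ≥ 1023/8 ≈ 127.875.


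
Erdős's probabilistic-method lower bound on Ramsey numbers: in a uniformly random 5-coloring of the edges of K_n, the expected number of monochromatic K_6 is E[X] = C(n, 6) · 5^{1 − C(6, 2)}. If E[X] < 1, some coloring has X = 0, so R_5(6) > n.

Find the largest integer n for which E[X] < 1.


We need C(n, 6) · 5^{1 − 15} < 1, i.e. C(n, 6) < 5^{15 − 1} = 6103515625.
Check values of n near the boundary:
  n = 124: C(124, 6) = 4465475476; 4465475476 < 6103515625? YES
  n = 125: C(125, 6) = 4690625500; 4690625500 < 6103515625? YES
  n = 126: C(126, 6) = 4925156775; 4925156775 < 6103515625? YES
  n = 127: C(127, 6) = 5169379425; 5169379425 < 6103515625? YES
  n = 128: C(128, 6) = 5423611200; 5423611200 < 6103515625? YES
  n = 129: C(129, 6) = 5688177600; 5688177600 < 6103515625? YES
  n = 130: C(130, 6) = 5963412000; 5963412000 < 6103515625? YES
  n = 131: C(131, 6) = 6249655776; 6249655776 < 6103515625? NO
  n = 132: C(132, 6) = 6547258432; 6547258432 < 6103515625? NO
  n = 133: C(133, 6) = 6856577728; 6856577728 < 6103515625? NO
The largest n with C(n, 6) < 6103515625 is n = 130 (where E[X] = 47707296/48828125 ≈ 0.97705). Hence R_5(6) > 130, i.e. R_5(6) ≥ 131.

Largest n = 130; hence R_5(6) > 130.


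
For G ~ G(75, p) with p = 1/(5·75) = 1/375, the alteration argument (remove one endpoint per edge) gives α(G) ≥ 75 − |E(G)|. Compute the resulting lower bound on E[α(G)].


E[|E(G)|] = C(75, 2)·p = 2775 · (1/375) = 37/5.
E[α(G)] ≥ n − E[|E(G)|] = 75 − 37/5 = 338/5.
Numerically: ≈ 67.600000.
(This is only a lower bound; the true E[α(G)] may be larger.)

E[α(G)] ≥ 338/5 ≈ 67.600000.


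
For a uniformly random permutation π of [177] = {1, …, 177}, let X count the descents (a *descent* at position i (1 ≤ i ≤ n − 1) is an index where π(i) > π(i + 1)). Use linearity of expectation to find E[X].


Write X = Σ X_I over i = 1, …, 176, with X_I the indicator of one descent.
There are 176 indicators.
For each fixed i, the pair (π(i), π(i+1)) is a uniformly random ordered pair of distinct values from {1, …, 177}; by symmetry P[π(i) > π(i+1)] = 1/2.
By linearity: E[X] = 176 · (1/2) = (177 − 1) · (1/2) = 88 ≈ 88.000.

E[X] = 88 = 88.000.


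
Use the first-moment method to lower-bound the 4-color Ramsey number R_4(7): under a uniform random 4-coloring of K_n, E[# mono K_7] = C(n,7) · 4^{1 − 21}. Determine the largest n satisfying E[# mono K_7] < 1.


We need C(n, 7) · 4^{1 − 21} < 1, i.e. C(n, 7) < 4^{21 − 1} = 1099511627776.
Check values of n near the boundary:
  n = 178: C(178, 7) = 996867063280; 996867063280 < 1099511627776? YES
  n = 179: C(179, 7) = 1037437234460; 1037437234460 < 1099511627776? YES
  n = 180: C(180, 7) = 1079414463600; 1079414463600 < 1099511627776? YES
  n = 181: C(181, 7) = 1122839183400; 1122839183400 < 1099511627776? NO
  n = 182: C(182, 7) = 1167752750736; 1167752750736 < 1099511627776? NO
The largest n with C(n, 7) < 1099511627776 is n = 180 (where E[X] = 67463403975/68719476736 ≈ 0.9817217). Hence R_4(7) > 180, i.e. R_4(7) ≥ 181.

Largest n = 180; hence R_4(7) > 180.


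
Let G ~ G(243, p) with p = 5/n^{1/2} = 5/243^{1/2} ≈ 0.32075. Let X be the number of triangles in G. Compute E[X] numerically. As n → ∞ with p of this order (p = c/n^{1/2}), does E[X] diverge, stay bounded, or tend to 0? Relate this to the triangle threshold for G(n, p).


Number of potential triangles: C(243, 3) = 2362041.
Each occurs with probability p³ ≈ (0.32075)³ ≈ 3.29989866e-02.
By linearity: E[X] = C(243, 3)·p³ ≈ 2362041 · 3.29989866e-02 ≈ 77944.959259.
Since α = 1/2 < 1, p = c/n^{1/2} ≫ 1/n is above the triangle threshold p ~ 1/n. Asymptotically E[X] ~ (c³/6)·n^{3(1−α)} = (5³/6)·n^{1.5} → ∞; triangles are abundant w.h.p.

E[X] ≈ 77944.959259; in regime p = Θ(1/n^{1/2}) E[X] diverges (above the triangle threshold p ~ 1/n).


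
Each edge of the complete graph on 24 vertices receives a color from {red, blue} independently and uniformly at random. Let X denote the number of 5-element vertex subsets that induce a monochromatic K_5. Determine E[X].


Let X = Σ_S X_S over the C(24, 5) = 42504 subsets S of size 5, where X_S = 1 if the K_5 on S is monochromatic.
For a fixed S, the K_5 on S has C(5, 2) = 10 edges. P[all 10 edges red] = (1/2)^10, and likewise for blue, so P[monochromatic] = 2·(1/2)^10 = 2^{1 − 10} = 1/512.
Summing: E[X] = C(24, 5) · 2^{1 − 10} = 42504 · 1/512 = 5313/64.
Numerically: E[X] ≈ 83.0156.

E[X] = C(24,5)·2^(1−C(5,2)) = 5313/64 ≈ 83.0156.


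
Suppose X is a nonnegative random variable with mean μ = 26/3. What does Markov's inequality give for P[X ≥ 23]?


μ = E[X] = 26/3, a = 23.
Markov: P[X ≥ 23] ≤ μ/a = (26/3)/23 = 26/69.
Numerically: ≈ 0.377.
(Since a = 23 > μ = 8.667, the bound 26/69 is < 1 and informative.)

P[X ≥ 23] ≤ 26/69 ≈ 0.377.


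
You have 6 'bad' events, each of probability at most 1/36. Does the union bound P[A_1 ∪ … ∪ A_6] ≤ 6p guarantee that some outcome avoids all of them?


Union bound: P[∪_{i=1}^{6} A_i] ≤ Σ_i P[A_i] ≤ 6·p = 6·(1/36) = 1/6.
Numerically: 1/6 ≈ 0.167.
Is 1/6 < 1? YES.
Since P[∪ A_i] ≤ 1/6 < 1, the complement has P[∩ A_i^c] ≥ 1 − 1/6 = 5/6 > 0, so some outcome avoids every A_i.

6·p = 1/6 ≈ 0.167; existence CERTIFIED by the union bound.


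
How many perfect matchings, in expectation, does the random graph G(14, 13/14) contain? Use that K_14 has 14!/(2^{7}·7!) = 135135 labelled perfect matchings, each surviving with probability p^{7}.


K_14 has 14!/(2^{7}·7!) = 135135 labelled perfect matchings.
For each such perfect matching H, let X_H = 1 if all 7 edges of H are present in G. Then P[X_H = 1] = p^{7} = (13/14)^{7} = 62748517/105413504.
By linearity of expectation: E[X] = Σ_H E[X_H] = 135135 · p^{7} = 135135 · 62748517/105413504 = 1211360120685/15059072.
Numerically: E[X] ≈ 80441.

E[X] = 135135 · (13/14)^{7} = 1211360120685/15059072 ≈ 80441.


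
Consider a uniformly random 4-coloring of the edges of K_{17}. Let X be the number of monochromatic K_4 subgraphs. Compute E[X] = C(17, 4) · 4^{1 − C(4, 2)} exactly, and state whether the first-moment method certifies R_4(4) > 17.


E[X] = C(17, 4) · 4^{1 − 6} = 2380 · 4^{−5} = 2380/1024.
As a reduced fraction: E[X] = 595/256 ≈ 2.3242.
Is E[X] < 1? NO.
Since E[X] ≥ 1, the first-moment bound is inconclusive at n = 17; it does NOT by itself certify R_4(4) > 17.

E[X] = 595/256 ≈ 2.3242; E[X] ≥ 1; first-moment method inconclusive here.


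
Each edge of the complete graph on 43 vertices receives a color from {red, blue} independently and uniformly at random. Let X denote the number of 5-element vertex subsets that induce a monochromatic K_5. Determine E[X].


Let X = Σ_S X_S over the C(43, 5) = 962598 subsets S of size 5, where X_S = 1 if the K_5 on S is monochromatic.
For a fixed S, the K_5 on S has C(5, 2) = 10 edges. P[all 10 edges red] = (1/2)^10, and likewise for blue, so P[monochromatic] = 2·(1/2)^10 = 2^{1 − 10} = 1/512.
Summing: E[X] = C(43, 5) · 2^{1 − 10} = 962598 · 1/512 = 481299/256.
Numerically: E[X] ≈ 1880.074219.

E[X] = C(43,5)·2^(1−C(5,2)) = 481299/256 ≈ 1880.074219.


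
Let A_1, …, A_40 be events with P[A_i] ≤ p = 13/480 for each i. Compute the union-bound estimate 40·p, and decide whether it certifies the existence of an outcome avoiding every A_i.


Union bound: P[∪_{i=1}^{40} A_i] ≤ Σ_i P[A_i] ≤ 40·p = 40·(13/480) = 13/12.
Numerically: 13/12 ≈ 1.0833333.
Is 13/12 < 1? NO.
Since the bound 13/12 is ≥ 1, the union bound is uninformative here; it does NOT by itself certify existence.

40·p = 13/12 ≈ 1.0833333; existence NOT certified by the union bound.


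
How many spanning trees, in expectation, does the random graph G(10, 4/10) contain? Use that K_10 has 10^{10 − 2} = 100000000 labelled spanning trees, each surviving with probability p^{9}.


K_10 has 10^{10 − 2} = 100000000 labelled spanning trees.
For each such spanning tree H, let X_H = 1 if all 9 edges of H are present in G. Then P[X_H = 1] = p^{9} = (2/5)^{9} = 512/1953125.
Summing the indicators: E[X] = Σ_H E[X_H] = 100000000 · p^{9} = 100000000 · 512/1953125 = 131072/5.
Numerically: E[X] ≈ 2.62e+04.

E[X] = 100000000 · (2/5)^{9} = 131072/5 ≈ 2.62e+04.


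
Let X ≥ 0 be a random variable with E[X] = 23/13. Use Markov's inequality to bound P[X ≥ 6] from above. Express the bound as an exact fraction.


μ = E[X] = 23/13, a = 6.
Markov: P[X ≥ 6] ≤ μ/a = (23/13)/6 = 23/78.
Numerically: ≈ 0.294872.
(Since a = 6 > μ = 1.769231, the bound 23/78 is < 1 and informative.)

P[X ≥ 6] ≤ 23/78 ≈ 0.294872.


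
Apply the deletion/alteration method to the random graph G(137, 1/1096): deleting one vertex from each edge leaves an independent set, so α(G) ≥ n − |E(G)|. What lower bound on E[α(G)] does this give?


E[|E(G)|] = C(137, 2)·p = 9316 · (1/1096) = 17/2.
E[α(G)] ≥ n − E[|E(G)|] = 137 − 17/2 = 257/2.
Numerically: ≈ 128.50000.
(This is only a lower bound; the true E[α(G)] may be larger.)

E[α(G)] ≥ 257/2 ≈ 128.50000.


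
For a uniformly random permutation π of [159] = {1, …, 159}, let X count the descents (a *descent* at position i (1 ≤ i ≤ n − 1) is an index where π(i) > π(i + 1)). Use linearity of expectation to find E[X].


Write X = Σ X_I over i = 1, …, 158, with X_I the indicator of one descent.
There are 158 indicators.
For each fixed i, the pair (π(i), π(i+1)) is a uniformly random ordered pair of distinct values from {1, …, 159}; by symmetry P[π(i) > π(i+1)] = 1/2.
By linearity: E[X] = 158 · (1/2) = (159 − 1) · (1/2) = 79 ≈ 79.000.

E[X] = 79 = 79.000.


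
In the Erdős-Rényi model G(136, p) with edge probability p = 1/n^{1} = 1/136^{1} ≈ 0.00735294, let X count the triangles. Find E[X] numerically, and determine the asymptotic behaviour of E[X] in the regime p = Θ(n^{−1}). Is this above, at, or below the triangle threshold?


Number of potential triangles: C(136, 3) = 410040.
Each occurs with probability p³ ≈ (0.00735294)³ ≈ 3.97542235e-07.
By linearity: E[X] = C(136, 3)·p³ ≈ 410040 · 3.97542235e-07 ≈ 0.163008.
Here α = 1, so p = 1/n is exactly at the triangle threshold p ~ 1/n. Asymptotically E[X] → c³/6 = 1³/6 = 1/6 ≈ 0.166667, a bounded constant. In this regime the triangle count is asymptotically Poisson(c³/6).

E[X] ≈ 0.163008; in regime p = Θ(1/n^{1}) E[X] stays bounded (at the triangle threshold p ~ 1/n).
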